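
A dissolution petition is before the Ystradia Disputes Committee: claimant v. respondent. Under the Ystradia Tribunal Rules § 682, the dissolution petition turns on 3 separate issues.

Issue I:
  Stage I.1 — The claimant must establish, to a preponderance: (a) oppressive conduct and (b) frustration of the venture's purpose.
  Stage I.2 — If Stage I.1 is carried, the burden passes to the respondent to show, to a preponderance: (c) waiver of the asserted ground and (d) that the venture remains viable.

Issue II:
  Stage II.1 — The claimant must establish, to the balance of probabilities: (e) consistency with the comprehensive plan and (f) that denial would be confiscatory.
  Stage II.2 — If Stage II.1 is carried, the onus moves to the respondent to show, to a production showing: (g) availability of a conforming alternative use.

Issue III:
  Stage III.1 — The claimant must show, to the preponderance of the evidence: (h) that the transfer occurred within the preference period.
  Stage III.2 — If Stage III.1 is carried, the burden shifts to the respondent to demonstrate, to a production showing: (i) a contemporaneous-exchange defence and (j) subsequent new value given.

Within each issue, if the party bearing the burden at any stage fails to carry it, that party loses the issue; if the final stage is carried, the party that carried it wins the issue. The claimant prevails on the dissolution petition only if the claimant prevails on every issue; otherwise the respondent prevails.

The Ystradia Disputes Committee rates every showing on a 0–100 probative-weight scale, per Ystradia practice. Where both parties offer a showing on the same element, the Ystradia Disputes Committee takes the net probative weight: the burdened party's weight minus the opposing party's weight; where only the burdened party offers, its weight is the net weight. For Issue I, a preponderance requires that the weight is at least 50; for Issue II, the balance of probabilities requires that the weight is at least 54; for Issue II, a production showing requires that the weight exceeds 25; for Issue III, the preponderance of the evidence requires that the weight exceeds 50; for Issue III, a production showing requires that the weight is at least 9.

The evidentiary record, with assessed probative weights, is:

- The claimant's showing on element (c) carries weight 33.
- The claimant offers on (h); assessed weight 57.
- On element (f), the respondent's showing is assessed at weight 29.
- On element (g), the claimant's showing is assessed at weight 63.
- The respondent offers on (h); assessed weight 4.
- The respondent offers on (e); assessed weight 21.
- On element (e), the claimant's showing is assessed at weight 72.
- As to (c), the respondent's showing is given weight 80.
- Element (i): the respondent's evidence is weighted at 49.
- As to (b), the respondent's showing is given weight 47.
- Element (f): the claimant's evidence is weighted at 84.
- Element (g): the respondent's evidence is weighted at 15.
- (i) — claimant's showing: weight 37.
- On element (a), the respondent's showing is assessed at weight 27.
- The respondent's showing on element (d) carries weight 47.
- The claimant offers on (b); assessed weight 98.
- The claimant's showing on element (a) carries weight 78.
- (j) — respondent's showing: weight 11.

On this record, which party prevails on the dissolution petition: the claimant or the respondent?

respondent

— Issue I —
Stage I.1 — burden on claimant; standard: a preponderance (weight is at least 50).
    (a): 78 − 27 = 51 ≥ 50 [met]
    (b): 98 − 47 = 51 ≥ 50 [met]
  All elements met. The burden passes to the respondent.
Stage I.2 — burden on respondent; standard: a preponderance (weight is at least 50).
    (c): 80 − 33 = 47 < 50 [not met]
    (d): 47 < 50 [not met]
  Not every element is met, so the respondent fails to carry Stage I.2.
The analysis ends at Stage I.2; the claimant prevails on this issue.
— Issue II —
Stage II.1 — burden on claimant; standard: the balance of probabilities (weight is at least 54).
    (e): 72 − 21 = 51 < 54 [not met]
    (f): 84 − 29 = 55 ≥ 54 [met]
  Not every element is met, so the claimant fails to carry Stage II.1.
The respondent prevails on this issue.
— Issue III —
Stage III.1 (claimant, the preponderance of the evidence, weight exceeds 50): (h) net 57−4=53 > 50 — meets.
  Stage III.1 is satisfied; the onus moves to the respondent.
Stage III.2 (respondent, a production showing, weight is at least 9): (i) net 49−37=12 ≥ 9 — meets; (j) 11 ≥ 9 — meets.
  The respondent carries the last stage.
All stages carried — the respondent prevails on this issue.
Per-issue: Issue I → claimant; Issue II → respondent; Issue III → respondent. The claimant must prevail on every issue; overall, the respondent prevails.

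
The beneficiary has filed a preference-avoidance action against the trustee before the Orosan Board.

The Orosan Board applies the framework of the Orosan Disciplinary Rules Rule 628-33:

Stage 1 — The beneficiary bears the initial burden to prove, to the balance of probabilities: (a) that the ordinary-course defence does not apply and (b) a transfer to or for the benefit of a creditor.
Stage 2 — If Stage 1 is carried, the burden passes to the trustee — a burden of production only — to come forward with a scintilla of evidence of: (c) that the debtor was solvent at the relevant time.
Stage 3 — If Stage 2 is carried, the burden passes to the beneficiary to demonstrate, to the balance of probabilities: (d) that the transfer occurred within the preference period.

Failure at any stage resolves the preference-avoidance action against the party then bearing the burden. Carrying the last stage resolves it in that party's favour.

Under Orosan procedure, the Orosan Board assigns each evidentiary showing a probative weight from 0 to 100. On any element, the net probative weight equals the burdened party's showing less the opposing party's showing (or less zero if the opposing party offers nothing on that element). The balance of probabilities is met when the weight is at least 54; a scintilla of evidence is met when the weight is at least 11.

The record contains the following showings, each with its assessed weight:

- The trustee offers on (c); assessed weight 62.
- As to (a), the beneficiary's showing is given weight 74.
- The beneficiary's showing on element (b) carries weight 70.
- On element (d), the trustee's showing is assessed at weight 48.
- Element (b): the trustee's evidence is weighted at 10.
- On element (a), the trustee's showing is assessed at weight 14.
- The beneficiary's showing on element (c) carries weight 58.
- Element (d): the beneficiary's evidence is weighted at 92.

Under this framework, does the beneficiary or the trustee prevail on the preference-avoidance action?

Stage 1 — burden on beneficiary; standard: the balance of probabilities (weight is at least 54).
    (a): 74 − 14 = 60 ≥ 54 [met]
    (b): 70 − 10 = 60 ≥ 54 [met]
  All elements met. The burden passes to the trustee.
Stage 2 — burden on trustee; standard: a scintilla of evidence (weight is at least 11).
    (c): 62 − 58 = 4 < 11 [not met]
  Stage 2 not carried; the trustee fails its burden.
The beneficiary prevails.

beneficiary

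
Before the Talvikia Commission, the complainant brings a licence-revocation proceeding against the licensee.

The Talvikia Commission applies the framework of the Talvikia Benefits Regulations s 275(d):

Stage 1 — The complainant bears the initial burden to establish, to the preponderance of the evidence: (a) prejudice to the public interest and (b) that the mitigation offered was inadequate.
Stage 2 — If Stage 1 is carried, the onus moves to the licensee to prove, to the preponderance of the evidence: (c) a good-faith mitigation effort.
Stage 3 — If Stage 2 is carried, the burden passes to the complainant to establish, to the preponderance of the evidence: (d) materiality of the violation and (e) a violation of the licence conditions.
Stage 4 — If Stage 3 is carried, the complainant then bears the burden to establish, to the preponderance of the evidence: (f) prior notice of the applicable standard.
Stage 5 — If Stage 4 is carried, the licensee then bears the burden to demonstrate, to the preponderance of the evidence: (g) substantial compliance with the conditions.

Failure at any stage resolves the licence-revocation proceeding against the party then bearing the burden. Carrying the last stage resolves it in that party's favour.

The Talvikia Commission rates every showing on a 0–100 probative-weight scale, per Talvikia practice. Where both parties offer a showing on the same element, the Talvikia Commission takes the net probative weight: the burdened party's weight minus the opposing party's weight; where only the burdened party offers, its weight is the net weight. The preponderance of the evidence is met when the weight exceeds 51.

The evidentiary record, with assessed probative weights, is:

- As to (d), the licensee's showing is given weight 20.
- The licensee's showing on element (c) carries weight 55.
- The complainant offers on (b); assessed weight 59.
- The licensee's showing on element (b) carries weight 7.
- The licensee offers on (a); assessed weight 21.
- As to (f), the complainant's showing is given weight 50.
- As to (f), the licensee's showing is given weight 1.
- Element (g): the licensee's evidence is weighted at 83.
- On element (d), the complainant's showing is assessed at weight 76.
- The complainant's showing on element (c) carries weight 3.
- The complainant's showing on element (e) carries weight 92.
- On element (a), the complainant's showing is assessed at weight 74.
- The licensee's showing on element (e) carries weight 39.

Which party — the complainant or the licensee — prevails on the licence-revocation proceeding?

licensee

At Stage 1 the complainant must meet the preponderance of the evidence (weight exceeds 51): on (a) the weight is 74 less the opposing 21 gives net 53, which does exceed 51, so (a) meets the standard; on (b) the weight is 59 less the opposing 7 gives net 52, which does exceed 51, so (b) meets the standard.
  Stage 1 carried; the burden shifts to the licensee.
At Stage 2 the licensee must meet the preponderance of the evidence (weight exceeds 51): on (c) the weight is 55 less the opposing 3 gives net 52, > 51, so (c) meets the standard.
  All elements met. The burden passes to the complainant.
At Stage 3 the complainant must meet the preponderance of the evidence (weight exceeds 51): on (d) the weight is 76 less the opposing 20 gives net 56, > 51, so (d) meets the standard; on (e) the weight is 92 less the opposing 39 gives net 53, which does exceed 51, so (e) meets the standard.
  Stage 3 is satisfied; the complainant continues to bear the burden.
At Stage 4 the complainant must meet the preponderance of the evidence (weight exceeds 51): on (f) the weight is 50 less the opposing 1 gives net 49, which does not exceed 51, so (f) does not meet the standard.
  Not every element is met, so the complainant fails to carry Stage 4.
The analysis ends at Stage 4; the licensee prevails.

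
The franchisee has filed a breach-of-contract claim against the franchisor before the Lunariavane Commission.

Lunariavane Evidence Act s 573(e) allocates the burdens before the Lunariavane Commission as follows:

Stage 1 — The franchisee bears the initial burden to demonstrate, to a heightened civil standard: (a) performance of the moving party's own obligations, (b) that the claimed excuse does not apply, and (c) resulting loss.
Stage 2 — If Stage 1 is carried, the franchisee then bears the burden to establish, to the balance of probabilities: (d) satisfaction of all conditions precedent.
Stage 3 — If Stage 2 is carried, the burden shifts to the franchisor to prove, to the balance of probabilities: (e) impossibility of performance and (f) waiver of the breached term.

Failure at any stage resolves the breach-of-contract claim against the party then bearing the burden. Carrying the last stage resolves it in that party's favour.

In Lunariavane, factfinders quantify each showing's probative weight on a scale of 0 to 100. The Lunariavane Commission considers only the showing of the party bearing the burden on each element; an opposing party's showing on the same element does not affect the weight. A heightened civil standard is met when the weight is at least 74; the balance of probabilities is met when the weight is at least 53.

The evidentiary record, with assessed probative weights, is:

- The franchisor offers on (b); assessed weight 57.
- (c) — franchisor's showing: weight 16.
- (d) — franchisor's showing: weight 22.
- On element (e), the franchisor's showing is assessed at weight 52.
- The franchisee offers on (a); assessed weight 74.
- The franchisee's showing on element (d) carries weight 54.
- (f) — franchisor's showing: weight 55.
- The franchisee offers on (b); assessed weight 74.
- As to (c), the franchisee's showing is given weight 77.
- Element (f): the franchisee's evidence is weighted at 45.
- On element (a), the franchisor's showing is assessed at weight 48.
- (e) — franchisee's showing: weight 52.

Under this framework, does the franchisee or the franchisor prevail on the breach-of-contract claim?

franchisee

Stage 1 (franchisee, a heightened civil standard, weight is at least 74): (a) 74 (franchisor's 48 disregarded) ≥ 74 — meets; (b) 74 (franchisor's 57 disregarded) ≥ 74 — meets; (c) 77 (franchisor's 16 disregarded) ≥ 74 — meets.
  Stage 1 carried; the burden remains with the franchisee.
Stage 2 (franchisee, the balance of probabilities, weight is at least 53): (d) 54 (franchisor's 22 disregarded) ≥ 53 — meets.
  Stage 2 is satisfied; the onus moves to the franchisor.
Stage 3 (franchisor, the balance of probabilities, weight is at least 53): (e) 52 (franchisee's 52 disregarded) < 53 — fails; (f) 55 (franchisee's 45 disregarded) ≥ 53 — meets.
  Not every element is met, so the franchisor fails to carry Stage 3.
The franchisee prevails.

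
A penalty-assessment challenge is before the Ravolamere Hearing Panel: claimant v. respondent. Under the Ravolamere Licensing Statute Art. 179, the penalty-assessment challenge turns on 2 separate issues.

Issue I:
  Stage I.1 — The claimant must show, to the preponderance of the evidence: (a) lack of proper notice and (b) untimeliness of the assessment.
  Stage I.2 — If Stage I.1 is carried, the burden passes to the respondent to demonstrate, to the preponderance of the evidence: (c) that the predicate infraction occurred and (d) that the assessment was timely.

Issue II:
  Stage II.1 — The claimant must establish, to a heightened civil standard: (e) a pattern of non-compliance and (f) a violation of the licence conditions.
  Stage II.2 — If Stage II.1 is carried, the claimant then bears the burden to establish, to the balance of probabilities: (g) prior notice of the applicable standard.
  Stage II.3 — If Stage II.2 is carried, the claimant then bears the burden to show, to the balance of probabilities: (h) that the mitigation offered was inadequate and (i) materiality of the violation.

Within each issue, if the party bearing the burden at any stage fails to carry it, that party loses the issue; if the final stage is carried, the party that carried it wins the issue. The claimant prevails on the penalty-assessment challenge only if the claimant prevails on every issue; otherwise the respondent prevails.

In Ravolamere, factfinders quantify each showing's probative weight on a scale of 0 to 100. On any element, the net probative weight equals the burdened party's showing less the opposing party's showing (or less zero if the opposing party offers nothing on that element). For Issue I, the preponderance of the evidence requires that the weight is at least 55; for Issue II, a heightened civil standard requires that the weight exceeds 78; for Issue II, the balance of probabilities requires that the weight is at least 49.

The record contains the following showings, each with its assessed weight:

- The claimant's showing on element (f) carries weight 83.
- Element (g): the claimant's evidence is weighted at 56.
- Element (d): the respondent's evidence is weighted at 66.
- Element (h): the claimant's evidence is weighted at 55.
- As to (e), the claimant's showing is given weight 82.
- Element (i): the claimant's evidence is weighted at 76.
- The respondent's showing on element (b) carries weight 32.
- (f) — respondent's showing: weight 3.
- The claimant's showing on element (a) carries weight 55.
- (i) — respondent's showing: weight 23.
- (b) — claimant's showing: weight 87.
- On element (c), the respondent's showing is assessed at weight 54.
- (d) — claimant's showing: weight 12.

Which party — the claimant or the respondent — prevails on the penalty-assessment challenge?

— Issue I —
At Stage I.1 the claimant must meet the preponderance of the evidence (weight is at least 55): on (a) the weight is 55, which does reach 55, so (a) meets the standard; on (b) the weight is 87 less the opposing 32 gives net 55, which does reach 55, so (b) meets the standard.
  All elements met. The burden passes to the respondent.
At Stage I.2 the respondent must meet the preponderance of the evidence (weight is at least 55): on (c) the weight is 54, which does not reach 55, so (c) does not meet the standard; on (d) the weight is 66 less the opposing 12 gives net 54, which does not reach 55, so (d) does not meet the standard.
  The respondent does not carry Stage I.2.
The analysis ends at Stage I.2; the claimant prevails on this issue.
— Issue II —
At Stage II.1 the claimant must meet a heightened civil standard (weight exceeds 78): on (e) the weight is 82, > 78, so (e) meets the standard; on (f) the weight is 83 less the opposing 3 gives net 80, which does exceed 78, so (f) meets the standard.
  Stage II.1 is satisfied; the claimant continues to bear the burden.
At Stage II.2 the claimant must meet the balance of probabilities (weight is at least 49): on (g) the weight is 56, which does reach 49, so (g) meets the standard.
  Stage II.2 is satisfied; the claimant continues to bear the burden.
At Stage II.3 the claimant must meet the balance of probabilities (weight is at least 49): on (h) the weight is 55, ≥ 49, so (h) meets the standard; on (i) the weight is 76 less the opposing 23 gives net 53, which does reach 49, so (i) meets the standard.
  All elements met at the final stage.
All stages carried — the claimant prevails on this issue.
Per-issue: Issue I → claimant; Issue II → claimant. The claimant must prevail on every issue; overall, the claimant prevails.

claimant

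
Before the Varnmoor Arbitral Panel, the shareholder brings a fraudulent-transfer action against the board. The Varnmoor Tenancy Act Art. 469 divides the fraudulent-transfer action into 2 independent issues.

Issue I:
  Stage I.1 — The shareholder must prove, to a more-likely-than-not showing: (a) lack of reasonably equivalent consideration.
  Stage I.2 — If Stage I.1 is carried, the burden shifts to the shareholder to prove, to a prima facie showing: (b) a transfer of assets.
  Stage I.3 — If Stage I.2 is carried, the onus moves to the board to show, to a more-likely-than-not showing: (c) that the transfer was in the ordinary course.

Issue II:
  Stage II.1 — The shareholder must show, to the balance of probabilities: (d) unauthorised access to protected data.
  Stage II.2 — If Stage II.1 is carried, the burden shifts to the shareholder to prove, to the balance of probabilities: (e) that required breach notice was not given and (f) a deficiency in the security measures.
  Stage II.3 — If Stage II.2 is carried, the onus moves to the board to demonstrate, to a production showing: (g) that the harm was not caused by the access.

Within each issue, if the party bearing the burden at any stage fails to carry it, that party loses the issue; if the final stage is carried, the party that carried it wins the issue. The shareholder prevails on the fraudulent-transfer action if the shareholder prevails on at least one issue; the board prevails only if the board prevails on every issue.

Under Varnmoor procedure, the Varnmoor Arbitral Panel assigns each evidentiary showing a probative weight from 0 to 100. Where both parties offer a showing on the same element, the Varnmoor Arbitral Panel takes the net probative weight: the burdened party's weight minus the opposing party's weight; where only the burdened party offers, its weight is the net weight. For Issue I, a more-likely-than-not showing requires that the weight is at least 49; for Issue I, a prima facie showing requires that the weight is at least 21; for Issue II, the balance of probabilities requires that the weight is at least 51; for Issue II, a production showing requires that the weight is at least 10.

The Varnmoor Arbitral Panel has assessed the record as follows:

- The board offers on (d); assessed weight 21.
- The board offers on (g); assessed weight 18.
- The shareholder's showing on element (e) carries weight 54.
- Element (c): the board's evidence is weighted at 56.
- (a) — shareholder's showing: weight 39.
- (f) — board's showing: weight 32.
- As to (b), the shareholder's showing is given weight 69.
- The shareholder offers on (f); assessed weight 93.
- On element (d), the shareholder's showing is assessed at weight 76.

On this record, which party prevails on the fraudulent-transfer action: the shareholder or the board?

— Issue I —
Stage I.1 (shareholder, a more-likely-than-not showing, weight is at least 49): (a) 39 < 49 — fails.
  The shareholder does not carry Stage I.1.
The analysis ends at Stage I.1; the board prevails on this issue.
— Issue II —
Stage II.1 — burden on shareholder; standard: the balance of probabilities (weight is at least 51).
    (d): 76 − 21 = 55 ≥ 51 [met]
  All elements met. The shareholder retains the burden for Stage II.2.
Stage II.2 — burden on shareholder; standard: the balance of probabilities (weight is at least 51).
    (e): 54 ≥ 51 [met]
    (f): 93 − 32 = 61 ≥ 51 [met]
  Stage II.2 carried; the burden shifts to the board.
Stage II.3 — burden on board; standard: a production showing (weight is at least 10).
    (g): 18 ≥ 10 [met]
  All elements met at the final stage.
Every stage carried; the board prevails on this issue.
Per-issue: Issue I → board; Issue II → board. The shareholder must prevail on at least one issue; overall, the board prevails.

board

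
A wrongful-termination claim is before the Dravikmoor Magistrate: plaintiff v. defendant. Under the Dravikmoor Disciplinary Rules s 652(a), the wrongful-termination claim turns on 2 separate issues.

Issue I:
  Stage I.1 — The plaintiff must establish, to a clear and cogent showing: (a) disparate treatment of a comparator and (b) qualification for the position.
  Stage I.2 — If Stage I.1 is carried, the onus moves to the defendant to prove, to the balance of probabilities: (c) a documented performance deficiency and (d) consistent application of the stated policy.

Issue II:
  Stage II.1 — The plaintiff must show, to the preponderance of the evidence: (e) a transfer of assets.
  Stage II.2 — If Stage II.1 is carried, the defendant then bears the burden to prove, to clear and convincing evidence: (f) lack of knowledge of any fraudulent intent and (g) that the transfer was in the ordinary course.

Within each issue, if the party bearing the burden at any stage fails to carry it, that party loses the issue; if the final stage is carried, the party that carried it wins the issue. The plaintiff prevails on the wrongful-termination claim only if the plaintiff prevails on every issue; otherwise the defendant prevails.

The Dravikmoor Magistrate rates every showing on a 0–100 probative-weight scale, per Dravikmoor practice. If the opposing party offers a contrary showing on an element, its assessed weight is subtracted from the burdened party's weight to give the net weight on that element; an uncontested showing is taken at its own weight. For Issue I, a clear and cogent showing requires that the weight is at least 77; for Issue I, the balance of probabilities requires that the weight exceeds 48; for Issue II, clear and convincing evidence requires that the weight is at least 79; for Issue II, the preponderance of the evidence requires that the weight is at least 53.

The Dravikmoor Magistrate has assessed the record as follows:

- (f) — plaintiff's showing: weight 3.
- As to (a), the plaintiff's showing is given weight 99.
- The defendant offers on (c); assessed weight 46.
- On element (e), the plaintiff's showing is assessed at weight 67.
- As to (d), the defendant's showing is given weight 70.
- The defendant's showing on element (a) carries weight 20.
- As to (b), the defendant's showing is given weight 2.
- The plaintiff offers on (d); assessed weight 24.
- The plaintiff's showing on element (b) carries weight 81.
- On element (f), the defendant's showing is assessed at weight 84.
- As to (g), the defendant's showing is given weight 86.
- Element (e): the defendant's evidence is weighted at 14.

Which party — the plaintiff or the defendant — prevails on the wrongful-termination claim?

defendant

— Issue I —
Stage I.1 — burden on plaintiff; standard: a clear and cogent showing (weight is at least 77).
    (a): 99 − 20 = 79 ≥ 77 [met]
    (b): 81 − 2 = 79 ≥ 77 [met]
  Stage I.1 carried; the burden shifts to the defendant.
Stage I.2 — burden on defendant; standard: the balance of probabilities (weight exceeds 48).
    (c): 46 ≤ 48 [not met]
    (d): 70 − 24 = 46 ≤ 48 [not met]
  The defendant does not carry Stage I.2.
So the plaintiff prevails on this issue.
— Issue II —
Stage II.1 — burden on plaintiff; standard: the preponderance of the evidence (weight is at least 53).
    (e): 67 − 14 = 53 ≥ 53 [met]
  All elements met. The burden passes to the defendant.
Stage II.2 — burden on defendant; standard: clear and convincing evidence (weight is at least 79).
    (f): 84 − 3 = 81 ≥ 79 [met]
    (g): 86 ≥ 79 [met]
  The defendant carries the last stage.
Every stage carried; the defendant prevails on this issue.
Per-issue: Issue I → plaintiff; Issue II → defendant. The plaintiff must prevail on every issue; overall, the defendant prevails.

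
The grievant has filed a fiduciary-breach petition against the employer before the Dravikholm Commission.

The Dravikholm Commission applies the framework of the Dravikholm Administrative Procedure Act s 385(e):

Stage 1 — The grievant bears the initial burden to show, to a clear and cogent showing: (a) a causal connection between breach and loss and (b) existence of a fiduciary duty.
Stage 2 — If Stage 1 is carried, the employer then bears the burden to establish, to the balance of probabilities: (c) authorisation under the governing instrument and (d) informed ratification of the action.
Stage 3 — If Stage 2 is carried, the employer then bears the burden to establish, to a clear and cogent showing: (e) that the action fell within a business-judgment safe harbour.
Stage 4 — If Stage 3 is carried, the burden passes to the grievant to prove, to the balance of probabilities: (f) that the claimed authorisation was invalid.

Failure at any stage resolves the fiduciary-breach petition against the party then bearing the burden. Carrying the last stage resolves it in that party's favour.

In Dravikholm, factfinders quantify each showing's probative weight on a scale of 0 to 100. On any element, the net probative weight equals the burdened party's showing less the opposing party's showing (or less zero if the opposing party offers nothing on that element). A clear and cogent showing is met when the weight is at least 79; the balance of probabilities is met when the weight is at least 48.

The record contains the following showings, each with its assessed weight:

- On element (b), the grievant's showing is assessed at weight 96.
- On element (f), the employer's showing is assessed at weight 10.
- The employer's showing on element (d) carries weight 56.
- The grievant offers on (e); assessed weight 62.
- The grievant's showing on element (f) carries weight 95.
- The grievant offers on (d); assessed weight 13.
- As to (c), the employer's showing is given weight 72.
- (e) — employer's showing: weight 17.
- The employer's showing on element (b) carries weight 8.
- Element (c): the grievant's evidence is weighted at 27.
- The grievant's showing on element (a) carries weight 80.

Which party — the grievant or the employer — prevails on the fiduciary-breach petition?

grievant

Stage 1 — burden on grievant; standard: a clear and cogent showing (weight is at least 79).
    (a): 80 ≥ 79 [met]
    (b): 96 − 8 = 88 ≥ 79 [met]
  All elements met. The burden passes to the employer.
Stage 2 — burden on employer; standard: the balance of probabilities (weight is at least 48).
    (c): 72 − 27 = 45 < 48 [not met]
    (d): 56 − 13 = 43 < 48 [not met]
  The employer does not carry Stage 2.
The grievant prevails.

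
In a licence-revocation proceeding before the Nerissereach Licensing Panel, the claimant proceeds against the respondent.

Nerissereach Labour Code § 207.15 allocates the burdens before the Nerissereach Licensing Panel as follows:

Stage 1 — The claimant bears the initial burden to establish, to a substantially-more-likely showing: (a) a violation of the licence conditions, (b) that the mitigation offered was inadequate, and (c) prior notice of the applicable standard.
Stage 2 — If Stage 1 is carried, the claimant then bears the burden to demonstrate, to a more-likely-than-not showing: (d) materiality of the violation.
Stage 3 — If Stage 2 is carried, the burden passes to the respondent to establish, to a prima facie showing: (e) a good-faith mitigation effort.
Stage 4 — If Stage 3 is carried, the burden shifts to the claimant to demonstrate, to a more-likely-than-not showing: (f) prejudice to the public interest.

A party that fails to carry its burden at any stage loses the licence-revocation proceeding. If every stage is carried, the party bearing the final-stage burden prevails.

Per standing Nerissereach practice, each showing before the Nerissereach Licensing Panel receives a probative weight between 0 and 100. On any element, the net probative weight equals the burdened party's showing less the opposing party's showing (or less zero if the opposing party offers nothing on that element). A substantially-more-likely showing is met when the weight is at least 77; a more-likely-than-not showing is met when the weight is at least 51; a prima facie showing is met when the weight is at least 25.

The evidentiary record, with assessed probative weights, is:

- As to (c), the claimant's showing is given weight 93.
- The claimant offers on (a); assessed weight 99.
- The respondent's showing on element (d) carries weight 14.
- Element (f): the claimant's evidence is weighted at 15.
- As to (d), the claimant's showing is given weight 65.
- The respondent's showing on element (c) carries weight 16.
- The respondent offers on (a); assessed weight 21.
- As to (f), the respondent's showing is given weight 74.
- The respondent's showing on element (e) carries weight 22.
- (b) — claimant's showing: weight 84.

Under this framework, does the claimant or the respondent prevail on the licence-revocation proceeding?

claimant

Stage 1 — burden on claimant; standard: a substantially-more-likely showing (weight is at least 77).
    (a): 99 − 21 = 78 ≥ 77 [met]
    (b): 84 ≥ 77 [met]
    (c): 93 − 16 = 77 ≥ 77 [met]
  Stage 1 is satisfied; the claimant continues to bear the burden.
Stage 2 — burden on claimant; standard: a more-likely-than-not showing (weight is at least 51).
    (d): 65 − 14 = 51 ≥ 51 [met]
  Stage 2 carried; the burden shifts to the respondent.
Stage 3 — burden on respondent; standard: a prima facie showing (weight is at least 25).
    (e): 22 < 25 [not met]
  Not every element is met, so the respondent fails to carry Stage 3.
The claimant prevails.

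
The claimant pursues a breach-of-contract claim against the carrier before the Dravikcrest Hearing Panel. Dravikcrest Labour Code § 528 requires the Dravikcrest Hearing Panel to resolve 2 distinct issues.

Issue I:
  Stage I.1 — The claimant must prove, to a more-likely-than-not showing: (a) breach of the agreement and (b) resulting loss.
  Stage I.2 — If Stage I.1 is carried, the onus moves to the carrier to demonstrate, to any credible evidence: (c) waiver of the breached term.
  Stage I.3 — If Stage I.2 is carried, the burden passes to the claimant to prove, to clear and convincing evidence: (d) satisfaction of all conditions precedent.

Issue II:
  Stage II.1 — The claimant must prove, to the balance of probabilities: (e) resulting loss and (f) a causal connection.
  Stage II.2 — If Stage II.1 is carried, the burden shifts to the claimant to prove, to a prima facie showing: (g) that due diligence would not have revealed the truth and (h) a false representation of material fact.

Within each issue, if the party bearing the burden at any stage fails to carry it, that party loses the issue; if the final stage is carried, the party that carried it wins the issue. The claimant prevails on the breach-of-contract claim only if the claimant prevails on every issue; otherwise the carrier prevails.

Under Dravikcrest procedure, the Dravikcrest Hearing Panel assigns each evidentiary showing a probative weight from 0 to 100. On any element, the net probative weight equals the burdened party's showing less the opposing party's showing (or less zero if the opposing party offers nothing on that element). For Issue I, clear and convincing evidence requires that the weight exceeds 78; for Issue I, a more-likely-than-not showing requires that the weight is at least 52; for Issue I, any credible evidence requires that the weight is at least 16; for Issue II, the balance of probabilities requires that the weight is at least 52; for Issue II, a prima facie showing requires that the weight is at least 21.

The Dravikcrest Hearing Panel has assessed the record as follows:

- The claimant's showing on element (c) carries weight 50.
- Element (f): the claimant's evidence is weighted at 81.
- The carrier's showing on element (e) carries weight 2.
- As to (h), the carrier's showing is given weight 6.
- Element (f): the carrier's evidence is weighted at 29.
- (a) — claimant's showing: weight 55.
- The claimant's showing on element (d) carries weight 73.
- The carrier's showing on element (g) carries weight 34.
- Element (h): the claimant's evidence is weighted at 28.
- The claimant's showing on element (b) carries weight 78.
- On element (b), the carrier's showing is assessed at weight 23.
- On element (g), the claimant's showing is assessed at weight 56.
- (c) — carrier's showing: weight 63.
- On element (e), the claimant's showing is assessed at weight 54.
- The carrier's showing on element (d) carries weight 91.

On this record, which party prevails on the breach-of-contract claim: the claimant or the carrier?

— Issue I —
At Stage I.1 the claimant must meet a more-likely-than-not showing (weight is at least 52): on (a) the weight is 55, which does reach 52, so (a) meets the standard; on (b) the weight is 78 less the opposing 23 gives net 55, ≥ 52, so (b) meets the standard.
  Stage I.1 carried; the burden shifts to the carrier.
At Stage I.2 the carrier must meet any credible evidence (weight is at least 16): on (c) the weight is 63 less the opposing 50 gives net 13, < 16, so (c) does not meet the standard.
  The carrier does not carry Stage I.2.
The claimant prevails on this issue.
— Issue II —
Stage II.1 (claimant, the balance of probabilities, weight is at least 52): (e) net 54−2=52 ≥ 52 — meets; (f) net 81−29=52 ≥ 52 — meets.
  All elements met. The claimant retains the burden for Stage II.2.
Stage II.2 (claimant, a prima facie showing, weight is at least 21): (g) net 56−34=22 ≥ 21 — meets; (h) net 28−6=22 ≥ 21 — meets.
  The claimant carries the last stage.
All stages carried — the claimant prevails on this issue.
Per-issue: Issue I → claimant; Issue II → claimant. The claimant must prevail on every issue; overall, the claimant prevails.

claimant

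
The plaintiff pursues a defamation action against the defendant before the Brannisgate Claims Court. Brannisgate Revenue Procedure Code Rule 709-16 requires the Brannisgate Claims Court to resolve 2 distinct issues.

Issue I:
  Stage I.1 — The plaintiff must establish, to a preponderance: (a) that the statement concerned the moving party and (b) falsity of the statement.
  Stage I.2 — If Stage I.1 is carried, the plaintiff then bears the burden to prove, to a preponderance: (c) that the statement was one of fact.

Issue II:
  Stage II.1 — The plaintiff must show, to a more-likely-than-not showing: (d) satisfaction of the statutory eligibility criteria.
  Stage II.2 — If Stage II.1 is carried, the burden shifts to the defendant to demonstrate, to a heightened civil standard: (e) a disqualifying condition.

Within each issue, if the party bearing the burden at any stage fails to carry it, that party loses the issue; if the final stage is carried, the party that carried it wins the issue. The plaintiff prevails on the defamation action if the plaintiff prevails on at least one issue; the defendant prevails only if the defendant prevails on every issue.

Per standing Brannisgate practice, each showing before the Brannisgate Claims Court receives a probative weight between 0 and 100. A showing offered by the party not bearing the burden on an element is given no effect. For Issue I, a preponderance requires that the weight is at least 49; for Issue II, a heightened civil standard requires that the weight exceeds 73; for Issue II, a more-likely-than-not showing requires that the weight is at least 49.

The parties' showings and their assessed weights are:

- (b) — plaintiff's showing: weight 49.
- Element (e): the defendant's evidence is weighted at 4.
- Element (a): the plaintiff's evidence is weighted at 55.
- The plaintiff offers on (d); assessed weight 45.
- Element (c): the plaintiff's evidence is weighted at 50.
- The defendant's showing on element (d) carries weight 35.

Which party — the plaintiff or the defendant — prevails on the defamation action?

plaintiff

— Issue I —
At Stage I.1 the plaintiff must meet a preponderance (weight is at least 49): on (a) the weight is 55, which does reach 49, so (a) meets the standard; on (b) the weight is 49, which does reach 49, so (b) meets the standard.
  All elements met. The plaintiff retains the burden for Stage I.2.
At Stage I.2 the plaintiff must meet a preponderance (weight is at least 49): on (c) the weight is 50, which does reach 49, so (c) meets the standard.
  All elements met at the final stage.
With every stage satisfied, the plaintiff prevails on this issue.
— Issue II —
At Stage II.1 the plaintiff must meet a more-likely-than-not showing (weight is at least 49): on (d) the weight is 45 (the defendant's 35 is given no effect), which does not reach 49, so (d) does not meet the standard.
  The plaintiff does not carry Stage II.1.
So the defendant prevails on this issue.
Per-issue: Issue I → plaintiff; Issue II → defendant. The plaintiff must prevail on at least one issue; overall, the plaintiff prevails.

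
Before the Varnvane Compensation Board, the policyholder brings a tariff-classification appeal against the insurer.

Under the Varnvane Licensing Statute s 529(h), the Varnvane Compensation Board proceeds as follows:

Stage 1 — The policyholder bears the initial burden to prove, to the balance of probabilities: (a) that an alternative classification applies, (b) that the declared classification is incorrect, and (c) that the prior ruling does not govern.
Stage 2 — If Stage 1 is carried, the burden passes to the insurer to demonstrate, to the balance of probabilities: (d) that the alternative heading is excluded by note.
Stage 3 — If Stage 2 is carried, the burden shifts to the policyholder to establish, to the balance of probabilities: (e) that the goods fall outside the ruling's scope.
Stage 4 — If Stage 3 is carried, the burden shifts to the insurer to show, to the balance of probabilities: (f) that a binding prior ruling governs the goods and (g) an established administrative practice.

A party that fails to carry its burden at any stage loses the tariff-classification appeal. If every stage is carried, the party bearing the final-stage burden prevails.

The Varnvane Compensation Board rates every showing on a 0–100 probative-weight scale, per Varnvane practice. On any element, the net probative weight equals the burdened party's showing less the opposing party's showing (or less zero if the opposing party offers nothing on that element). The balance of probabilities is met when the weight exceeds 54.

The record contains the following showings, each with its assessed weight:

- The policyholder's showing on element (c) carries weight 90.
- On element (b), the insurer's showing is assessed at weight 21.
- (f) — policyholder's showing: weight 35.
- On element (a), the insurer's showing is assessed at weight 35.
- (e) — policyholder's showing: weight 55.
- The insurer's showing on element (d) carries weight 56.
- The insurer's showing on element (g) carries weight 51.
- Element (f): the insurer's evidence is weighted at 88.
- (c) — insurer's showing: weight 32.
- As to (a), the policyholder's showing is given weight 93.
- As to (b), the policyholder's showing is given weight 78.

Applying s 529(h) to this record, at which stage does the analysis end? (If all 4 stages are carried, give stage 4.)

At Stage 1 the policyholder must meet the balance of probabilities (weight exceeds 54): on (a) the weight is 93 less the opposing 35 gives net 58, > 54, so (a) meets the standard; on (b) the weight is 78 less the opposing 21 gives net 57, > 54, so (b) meets the standard; on (c) the weight is 90 less the opposing 32 gives net 58, > 54, so (c) meets the standard.
  Stage 1 is satisfied; the onus moves to the insurer.
At Stage 2 the insurer must meet the balance of probabilities (weight exceeds 54): on (d) the weight is 56, > 54, so (d) meets the standard.
  Stage 2 carried; the burden shifts to the policyholder.
At Stage 3 the policyholder must meet the balance of probabilities (weight exceeds 54): on (e) the weight is 55, > 54, so (e) meets the standard.
  The policyholder carries Stage 3; the insurer now bears the burden.
At Stage 4 the insurer must meet the balance of probabilities (weight exceeds 54): on (f) the weight is 88 less the opposing 35 gives net 53, ≤ 54, so (f) does not meet the standard; on (g) the weight is 51, ≤ 54, so (g) does not meet the standard.
  Not every element is met, so the insurer fails to carry Stage 4.
So the policyholder prevails.

stage 4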